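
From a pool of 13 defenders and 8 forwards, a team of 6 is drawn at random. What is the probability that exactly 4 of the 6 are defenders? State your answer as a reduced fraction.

715/1938

Total number of selections: C(21,6) = 54264.
Selections with exactly 4 defenders: choose 4 of the 13 defenders and 2 of the 8 forwards, C(13,4)·C(8,2) = 715·28 = 20020.
Probability = 20020/54264 = 715/1938.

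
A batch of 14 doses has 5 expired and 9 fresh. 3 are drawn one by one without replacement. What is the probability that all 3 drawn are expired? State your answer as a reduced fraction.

Multiply the conditional probabilities at each draw: 5/14 · 4/13 · 3/12 = 60/2184 = 5/182.

5/182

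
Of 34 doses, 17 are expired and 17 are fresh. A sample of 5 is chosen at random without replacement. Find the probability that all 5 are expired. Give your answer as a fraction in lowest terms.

91/4092

There are C(34,5) = 278256 possible selections.
Selections with all expired: C(17,5) = 6188.
Probability = 6188/278256 = 91/4092.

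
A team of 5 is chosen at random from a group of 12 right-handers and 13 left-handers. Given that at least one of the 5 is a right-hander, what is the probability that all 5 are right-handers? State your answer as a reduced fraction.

24/1571

Work in counts. Selections with at least one right-hander: C(25,5) − C(13,5) = 53130 − 1287 = 51843.
Of those, selections where all 5 are right-handers: C(12,5) = 792.
Conditional probability = 792/51843 = 24/1571.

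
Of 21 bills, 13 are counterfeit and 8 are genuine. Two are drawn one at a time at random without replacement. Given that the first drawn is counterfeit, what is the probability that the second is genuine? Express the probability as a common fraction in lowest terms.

After removing one counterfeit, 20 remain: 12 counterfeit and 8 genuine.
So the probability the next is genuine is 8/20 = 2/5.

2/5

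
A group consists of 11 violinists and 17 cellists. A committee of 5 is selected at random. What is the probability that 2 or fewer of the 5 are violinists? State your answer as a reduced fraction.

323/455

Total selections: C(28,5) = 98280.
Favorable selections (2 or fewer violinists): C(11,0)·C(17,5) + C(11,1)·C(17,4) + C(11,2)·C(17,3) = 6188 + 26180 + 37400 = 69768.
Probability = 69768/98280 = 323/455.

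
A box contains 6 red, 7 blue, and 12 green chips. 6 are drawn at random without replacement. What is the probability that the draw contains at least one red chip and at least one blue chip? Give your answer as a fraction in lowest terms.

4726/6325

There are C(25,6) = 177100 possible draws.
By inclusion-exclusion on the complements, draws missing all red or all blue: C(19,6) + C(18,6) − C(12,6) = 27132 + 18564 − 924 = 44772.
So draws with at least one of each: 177100 − 44772 = 132328, probability 132328/177100 = 4726/6325.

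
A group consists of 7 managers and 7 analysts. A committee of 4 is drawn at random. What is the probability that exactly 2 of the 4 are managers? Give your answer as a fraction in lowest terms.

63/143

There are C(14,4) = 1001 ways to choose 4 from 14.
Selections with exactly 2 managers: choose 2 of the 7 managers and 2 of the 7 analysts, C(7,2)·C(7,2) = 21·21 = 441.
Probability = 441/1001 = 63/143.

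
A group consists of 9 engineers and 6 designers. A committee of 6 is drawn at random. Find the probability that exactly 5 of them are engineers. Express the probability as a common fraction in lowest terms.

108/715

Total number of selections: C(15,6) = 5005.
Selections with exactly 5 engineers: choose 5 of the 9 engineers and 1 of the 6 designers, C(9,5)·C(6,1) = 126·6 = 756.
Probability = 756/5005 = 108/715.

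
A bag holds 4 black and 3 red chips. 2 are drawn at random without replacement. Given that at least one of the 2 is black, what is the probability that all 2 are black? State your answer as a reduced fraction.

1/3

Work in counts. Selections with at least one black: C(7,2) − C(3,2) = 21 − 3 = 18.
Of those, selections where all 2 are black: C(4,2) = 6.
Conditional probability = 6/18 = 1/3.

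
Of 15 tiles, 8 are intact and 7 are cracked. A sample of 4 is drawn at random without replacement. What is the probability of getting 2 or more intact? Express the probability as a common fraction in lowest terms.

10/13

There are C(15,4) = 1365 ways to choose the 4.
Count the complement (fewer than 2 intact): C(8,0)·C(7,4) + C(8,1)·C(7,3) = 35 + 280 = 315.
Probability = 1 − 315/1365 = 1050/1365 = 10/13.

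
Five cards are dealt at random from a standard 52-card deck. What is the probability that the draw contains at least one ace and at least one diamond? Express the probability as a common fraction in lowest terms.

229297/866320

There are C(52,5) = 2598960 possible draws.
By inclusion-exclusion on the complements, draws missing all aces or all diamonds: C(48,5) + C(39,5) − C(36,5) = 1712304 + 575757 − 376992 = 1911069.
So draws with at least one of each: 2598960 − 1911069 = 687891, probability 687891/2598960 = 229297/866320.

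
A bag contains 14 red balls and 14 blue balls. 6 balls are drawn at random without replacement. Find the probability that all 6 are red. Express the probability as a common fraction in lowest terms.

There are C(28,6) = 376740 possible selections.
Selections with all red: C(14,6) = 3003.
Probability = 3003/376740 = 11/1380.

11/1380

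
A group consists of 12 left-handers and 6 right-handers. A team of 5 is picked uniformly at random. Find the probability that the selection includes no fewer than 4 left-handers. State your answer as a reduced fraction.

There are C(18,5) = 8568 ways to choose the 5.
Favorable selections (no fewer than 4 left-handers): C(12,4)·C(6,1) + C(12,5)·C(6,0) = 2970 + 792 = 3762.
Probability = 3762/8568 = 209/476.

209/476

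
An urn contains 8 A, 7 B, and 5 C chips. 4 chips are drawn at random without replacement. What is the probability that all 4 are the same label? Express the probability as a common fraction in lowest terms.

There are C(20,4) = 4845 ways to draw 4 chips.
All same label: C(8,4) + C(7,4) + C(5,4) = 70 + 35 + 5 = 110.
Probability = 110/4845 = 22/969.

22/969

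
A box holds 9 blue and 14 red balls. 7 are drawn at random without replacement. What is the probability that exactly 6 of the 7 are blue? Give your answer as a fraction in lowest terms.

392/81719

The sample space is all 7-subsets of the 23: C(23,7) = 245157.
Selections with exactly 6 blue: choose 6 of the 9 blue and 1 of the 14 red, C(9,6)·C(14,1) = 84·14 = 1176.
Probability = 1176/245157 = 392/81719.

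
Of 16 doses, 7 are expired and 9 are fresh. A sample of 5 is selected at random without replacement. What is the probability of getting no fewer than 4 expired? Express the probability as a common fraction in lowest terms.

1/13

There are C(16,5) = 4368 ways to choose the 5.
Favorable selections (no fewer than 4 expired): C(7,4)·C(9,1) + C(7,5)·C(9,0) = 315 + 21 = 336.
Probability = 336/4368 = 1/13.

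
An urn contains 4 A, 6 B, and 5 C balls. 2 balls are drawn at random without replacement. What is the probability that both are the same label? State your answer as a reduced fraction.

There are C(15,2) = 105 ways to draw 2 balls.
All same label: C(4,2) + C(6,2) + C(5,2) = 6 + 15 + 10 = 31.
Probability = 31/105.

31/105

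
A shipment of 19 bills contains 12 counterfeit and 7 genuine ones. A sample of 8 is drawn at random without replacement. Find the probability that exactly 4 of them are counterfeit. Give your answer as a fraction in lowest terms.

There are C(19,8) = 75582 ways to choose 8 from 19.
Selections with exactly 4 counterfeit: choose 4 of the 12 counterfeit and 4 of the 7 genuine, C(12,4)·C(7,4) = 495·35 = 17325.
Probability = 17325/75582 = 1925/8398.

1925/8398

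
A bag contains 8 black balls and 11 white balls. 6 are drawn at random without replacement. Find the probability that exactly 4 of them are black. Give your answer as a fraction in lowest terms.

275/1938

Total number of selections: C(19,6) = 27132.
Selections with exactly 4 black: choose 4 of the 8 black and 2 of the 11 white, C(8,4)·C(11,2) = 70·55 = 3850.
Probability = 3850/27132 = 275/1938.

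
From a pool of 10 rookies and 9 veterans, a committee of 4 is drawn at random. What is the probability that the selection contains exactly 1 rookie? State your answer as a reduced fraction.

Total number of selections: C(19,4) = 3876.
Selections with exactly 1 rookie: choose 1 of the 10 rookies and 3 of the 9 veterans, C(10,1)·C(9,3) = 10·84 = 840.
Probability = 840/3876 = 70/323.

70/323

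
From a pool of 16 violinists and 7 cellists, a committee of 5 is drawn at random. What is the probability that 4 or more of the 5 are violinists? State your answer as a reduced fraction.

Total selections: C(23,5) = 33649.
Favorable selections (4 or more violinists): C(16,4)·C(7,1) + C(16,5)·C(7,0) = 12740 + 4368 = 17108.
Probability = 17108/33649 = 2444/4807.

2444/4807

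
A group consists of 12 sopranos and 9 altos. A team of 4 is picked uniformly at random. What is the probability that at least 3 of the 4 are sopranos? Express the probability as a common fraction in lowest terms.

55/133

There are C(21,4) = 5985 ways to choose the 4.
Favorable selections (at least 3 sopranos): C(12,3)·C(9,1) + C(12,4)·C(9,0) = 1980 + 495 = 2475.
Probability = 2475/5985 = 55/133.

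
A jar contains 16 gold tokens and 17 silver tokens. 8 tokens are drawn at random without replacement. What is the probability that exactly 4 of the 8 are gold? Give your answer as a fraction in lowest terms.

83300/267003

There are C(33,8) = 13884156 ways to choose 8 from 33.
Selections with exactly 4 gold: choose 4 of the 16 gold and 4 of the 17 silver, C(16,4)·C(17,4) = 1820·2380 = 4331600.
Probability = 4331600/13884156 = 83300/267003.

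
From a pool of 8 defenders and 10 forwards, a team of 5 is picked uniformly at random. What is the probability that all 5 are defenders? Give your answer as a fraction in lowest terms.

1/153

There are C(18,5) = 8568 possible selections.
Selections with all defenders: C(8,5) = 56.
Probability = 56/8568 = 1/153.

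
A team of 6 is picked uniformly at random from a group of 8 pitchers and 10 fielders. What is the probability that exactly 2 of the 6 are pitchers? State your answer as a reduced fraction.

The sample space is all 6-subsets of the 18: C(18,6) = 18564.
Selections with exactly 2 pitchers: choose 2 of the 8 pitchers and 4 of the 10 fielders, C(8,2)·C(10,4) = 28·210 = 5880.
Probability = 5880/18564 = 70/221.

70/221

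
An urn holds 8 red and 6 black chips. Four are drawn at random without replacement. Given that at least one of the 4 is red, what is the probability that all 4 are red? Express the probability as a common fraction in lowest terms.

Work in counts. Selections with at least one red: C(14,4) − C(6,4) = 1001 − 15 = 986.
Of those, selections where all 4 are red: C(8,4) = 70.
Conditional probability = 70/986 = 35/493.

35/493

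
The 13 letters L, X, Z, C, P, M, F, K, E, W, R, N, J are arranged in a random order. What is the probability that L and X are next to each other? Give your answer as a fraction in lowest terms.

2/13

There are 13! = 6227020800 arrangements.
Treat L and X as a block: 12! arrangements of the blocks × 2 orders within the block = 2·479001600 = 958003200.
Probability = 958003200/6227020800 = 2/13.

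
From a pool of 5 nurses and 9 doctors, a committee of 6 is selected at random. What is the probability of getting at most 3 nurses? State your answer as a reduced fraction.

Total selections: C(14,6) = 3003.
Count the complement (more than 3 nurses): C(5,4)·C(9,2) + C(5,5)·C(9,1) = 180 + 9 = 189.
Probability = 1 − 189/3003 = 2814/3003 = 134/143.

134/143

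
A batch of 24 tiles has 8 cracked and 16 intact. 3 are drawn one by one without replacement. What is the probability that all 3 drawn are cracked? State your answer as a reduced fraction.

Multiply the conditional probabilities at each draw: 8/24 · 7/23 · 6/22 = 336/12144 = 7/253.

7/253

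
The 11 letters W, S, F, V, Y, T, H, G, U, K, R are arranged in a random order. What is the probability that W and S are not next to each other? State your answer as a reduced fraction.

There are 11! = 39916800 arrangements.
Arrangements with W and S adjacent: 2·10! = 7257600.
So not adjacent: 39916800 − 7257600 = 32659200, probability 32659200/39916800 = 9/11.

9/11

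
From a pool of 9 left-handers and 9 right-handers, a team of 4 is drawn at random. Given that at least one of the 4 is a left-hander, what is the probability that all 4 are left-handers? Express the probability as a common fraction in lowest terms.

7/163

Work in counts. Selections with at least one left-hander: C(18,4) − C(9,4) = 3060 − 126 = 2934.
Of those, selections where all 4 are left-handers: C(9,4) = 126.
Conditional probability = 126/2934 = 7/163.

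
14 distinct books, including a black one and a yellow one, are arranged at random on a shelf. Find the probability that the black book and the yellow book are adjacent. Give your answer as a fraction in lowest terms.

There are 14! = 87178291200 arrangements.
Treat the black book and the yellow book as a block: 13! arrangements of the blocks × 2 orders within the block = 2·6227020800 = 12454041600.
Probability = 12454041600/87178291200 = 1/7.

1/7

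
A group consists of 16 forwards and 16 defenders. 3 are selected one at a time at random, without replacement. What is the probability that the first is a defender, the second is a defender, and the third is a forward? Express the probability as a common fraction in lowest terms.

Multiply the conditional probabilities at each draw: 16/32 · 15/31 · 16/30 = 3840/29760 = 4/31.

4/31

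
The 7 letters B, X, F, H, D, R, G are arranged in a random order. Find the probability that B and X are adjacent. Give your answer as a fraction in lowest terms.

There are 7! = 5040 arrangements.
Treat B and X as a block: 6! arrangements of the blocks × 2 orders within the block = 2·720 = 1440.
Probability = 1440/5040 = 2/7.

2/7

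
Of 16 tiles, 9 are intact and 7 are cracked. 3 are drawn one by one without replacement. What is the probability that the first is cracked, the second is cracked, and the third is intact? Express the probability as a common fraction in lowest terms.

Multiply the conditional probabilities at each draw: 7/16 · 6/15 · 9/14 = 378/3360 = 9/80.

9/80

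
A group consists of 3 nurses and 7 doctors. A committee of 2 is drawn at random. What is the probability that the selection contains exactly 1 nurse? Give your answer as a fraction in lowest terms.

7/15

The sample space is all 2-subsets of the 10: C(10,2) = 45.
Selections with exactly 1 nurse: choose 1 of the 3 nurses and 1 of the 7 doctors, C(3,1)·C(7,1) = 3·7 = 21.
Probability = 21/45 = 7/15.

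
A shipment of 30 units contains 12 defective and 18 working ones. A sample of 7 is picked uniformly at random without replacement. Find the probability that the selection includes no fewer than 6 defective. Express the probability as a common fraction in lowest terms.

242/28275

Total selections: C(30,7) = 2035800.
Favorable selections (no fewer than 6 defective): C(12,6)·C(18,1) + C(12,7)·C(18,0) = 16632 + 792 = 17424.
Probability = 17424/2035800 = 242/28275.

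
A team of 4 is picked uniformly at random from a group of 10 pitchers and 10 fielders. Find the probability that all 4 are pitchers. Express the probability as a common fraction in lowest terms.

14/323

There are C(20,4) = 4845 possible selections.
Selections with all pitchers: C(10,4) = 210.
Probability = 210/4845 = 14/323.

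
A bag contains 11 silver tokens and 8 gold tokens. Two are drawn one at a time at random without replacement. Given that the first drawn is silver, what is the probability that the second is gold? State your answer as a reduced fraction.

After removing one silver, 18 remain: 10 silver and 8 gold.
So the probability the next is gold is 8/18 = 4/9.

4/9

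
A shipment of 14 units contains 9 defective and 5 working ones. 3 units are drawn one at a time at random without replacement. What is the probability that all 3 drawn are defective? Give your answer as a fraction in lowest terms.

Multiply the conditional probabilities at each draw: 9/14 · 8/13 · 7/12 = 504/2184 = 3/13.

3/13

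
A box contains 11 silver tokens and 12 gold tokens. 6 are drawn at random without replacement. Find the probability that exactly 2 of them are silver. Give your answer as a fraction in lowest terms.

825/3059

There are C(23,6) = 100947 ways to choose 6 from 23.
Selections with exactly 2 silver: choose 2 of the 11 silver and 4 of the 12 gold, C(11,2)·C(12,4) = 55·495 = 27225.
Probability = 27225/100947 = 825/3059.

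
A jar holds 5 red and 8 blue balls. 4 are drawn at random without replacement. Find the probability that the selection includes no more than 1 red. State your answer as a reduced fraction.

70/143

There are C(13,4) = 715 ways to choose the 4.
Favorable selections (no more than 1 red): C(5,0)·C(8,4) + C(5,1)·C(8,3) = 70 + 280 = 350.
Probability = 350/715 = 70/143.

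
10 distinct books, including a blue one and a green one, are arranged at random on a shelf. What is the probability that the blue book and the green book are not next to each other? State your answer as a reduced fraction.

There are 10! = 3628800 arrangements.
Arrangements with the blue book and the green book adjacent: 2·9! = 725760.
So not adjacent: 3628800 − 725760 = 2903040, probability 2903040/3628800 = 4/5.

4/5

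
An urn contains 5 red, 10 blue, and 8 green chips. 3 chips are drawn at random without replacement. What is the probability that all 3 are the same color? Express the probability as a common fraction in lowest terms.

There are C(23,3) = 1771 ways to draw 3 chips.
All same color: C(5,3) + C(10,3) + C(8,3) = 10 + 120 + 56 = 186.
Probability = 186/1771.

186/1771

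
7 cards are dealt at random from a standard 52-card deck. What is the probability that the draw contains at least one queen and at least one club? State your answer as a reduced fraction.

53122231/133784560

There are C(52,7) = 133784560 possible draws.
By inclusion-exclusion on the complements, draws missing all queens or all clubs: C(48,7) + C(39,7) − C(36,7) = 73629072 + 15380937 − 8347680 = 80662329.
So draws with at least one of each: 133784560 − 80662329 = 53122231, probability 53122231/133784560.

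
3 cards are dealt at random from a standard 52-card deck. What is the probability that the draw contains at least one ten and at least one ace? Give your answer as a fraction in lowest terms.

188/5525

There are C(52,3) = 22100 possible draws.
By inclusion-exclusion on the complements, draws missing all tens or all aces: C(48,3) + C(48,3) − C(44,3) = 17296 + 17296 − 13244 = 21348.
So draws with at least one of each: 22100 − 21348 = 752, probability 752/22100 = 188/5525.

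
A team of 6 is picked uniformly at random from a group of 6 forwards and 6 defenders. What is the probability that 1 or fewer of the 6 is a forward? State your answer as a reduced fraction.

37/924

There are C(12,6) = 924 ways to choose the 6.
Favorable selections (1 or fewer forward): C(6,0)·C(6,6) + C(6,1)·C(6,5) = 1 + 36 = 37.
Probability = 37/924.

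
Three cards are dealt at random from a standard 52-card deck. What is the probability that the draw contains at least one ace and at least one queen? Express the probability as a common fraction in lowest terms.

There are C(52,3) = 22100 possible draws.
By inclusion-exclusion on the complements, draws missing all aces or all queens: C(48,3) + C(48,3) − C(44,3) = 17296 + 17296 − 13244 = 21348.
So draws with at least one of each: 22100 − 21348 = 752, probability 752/22100 = 188/5525.

188/5525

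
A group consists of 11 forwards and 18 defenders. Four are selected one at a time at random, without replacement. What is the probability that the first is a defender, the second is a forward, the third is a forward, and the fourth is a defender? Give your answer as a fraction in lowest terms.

Multiply the conditional probabilities at each draw: 18/29 · 11/28 · 10/27 · 17/26 = 33660/570024 = 935/15834.

935/15834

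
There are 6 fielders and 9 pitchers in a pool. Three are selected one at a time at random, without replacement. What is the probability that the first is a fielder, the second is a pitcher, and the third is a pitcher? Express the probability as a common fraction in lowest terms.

72/455

Multiply the conditional probabilities at each draw: 6/15 · 9/14 · 8/13 = 432/2730 = 72/455.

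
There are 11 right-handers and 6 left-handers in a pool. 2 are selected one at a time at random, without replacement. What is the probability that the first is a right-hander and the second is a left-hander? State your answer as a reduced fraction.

Multiply the conditional probabilities at each draw: 11/17 · 6/16 = 66/272 = 33/136.

33/136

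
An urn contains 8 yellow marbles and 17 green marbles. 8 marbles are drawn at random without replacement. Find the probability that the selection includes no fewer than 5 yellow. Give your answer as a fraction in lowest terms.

There are C(25,8) = 1081575 ways to choose the 8.
Favorable selections (no fewer than 5 yellow): C(8,5)·C(17,3) + C(8,6)·C(17,2) + C(8,7)·C(17,1) + C(8,8)·C(17,0) = 38080 + 3808 + 136 + 1 = 42025.
Probability = 42025/1081575 = 1681/43263.

1681/43263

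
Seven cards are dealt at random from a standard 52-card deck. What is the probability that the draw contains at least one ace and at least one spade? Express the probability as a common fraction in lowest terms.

53122231/133784560

There are C(52,7) = 133784560 possible draws.
By inclusion-exclusion on the complements, draws missing all aces or all spades: C(48,7) + C(39,7) − C(36,7) = 73629072 + 15380937 − 8347680 = 80662329.
So draws with at least one of each: 133784560 − 80662329 = 53122231, probability 53122231/133784560.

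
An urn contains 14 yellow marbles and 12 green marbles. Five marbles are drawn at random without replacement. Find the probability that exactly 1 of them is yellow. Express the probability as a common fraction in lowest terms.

The sample space is all 5-subsets of the 26: C(26,5) = 65780.
Selections with exactly 1 yellow: choose 1 of the 14 yellow and 4 of the 12 green, C(14,1)·C(12,4) = 14·495 = 6930.
Probability = 6930/65780 = 63/598.

63/598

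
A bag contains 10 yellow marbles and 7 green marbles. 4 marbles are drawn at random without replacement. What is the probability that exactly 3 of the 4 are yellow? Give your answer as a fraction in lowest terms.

Total number of selections: C(17,4) = 2380.
Selections with exactly 3 yellow: choose 3 of the 10 yellow and 1 of the 7 green, C(10,3)·C(7,1) = 120·7 = 840.
Probability = 840/2380 = 6/17.

6/17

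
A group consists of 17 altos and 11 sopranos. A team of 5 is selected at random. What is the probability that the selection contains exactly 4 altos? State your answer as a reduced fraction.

The sample space is all 5-subsets of the 28: C(28,5) = 98280.
Selections with exactly 4 altos: choose 4 of the 17 altos and 1 of the 11 sopranos, C(17,4)·C(11,1) = 2380·11 = 26180.
Probability = 26180/98280 = 187/702.

187/702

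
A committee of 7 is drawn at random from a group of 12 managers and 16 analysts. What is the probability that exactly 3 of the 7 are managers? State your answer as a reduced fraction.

70/207

Total number of selections: C(28,7) = 1184040.
Selections with exactly 3 managers: choose 3 of the 12 managers and 4 of the 16 analysts, C(12,3)·C(16,4) = 220·1820 = 400400.
Probability = 400400/1184040 = 70/207.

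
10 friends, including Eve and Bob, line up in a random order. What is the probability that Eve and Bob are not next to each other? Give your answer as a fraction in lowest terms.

There are 10! = 3628800 arrangements.
Arrangements with Eve and Bob adjacent: 2·9! = 725760.
So not adjacent: 3628800 − 725760 = 2903040, probability 2903040/3628800 = 4/5.

4/5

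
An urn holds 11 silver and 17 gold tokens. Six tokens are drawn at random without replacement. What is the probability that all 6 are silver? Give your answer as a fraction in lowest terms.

11/8970

There are C(28,6) = 376740 possible selections.
Selections with all silver: C(11,6) = 462.
Probability = 462/376740 = 11/8970.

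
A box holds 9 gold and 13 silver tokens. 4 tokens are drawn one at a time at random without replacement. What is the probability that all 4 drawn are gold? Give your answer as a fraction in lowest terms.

18/1045

Multiply the conditional probabilities at each draw: 9/22 · 8/21 · 7/20 · 6/19 = 3024/175560 = 18/1045.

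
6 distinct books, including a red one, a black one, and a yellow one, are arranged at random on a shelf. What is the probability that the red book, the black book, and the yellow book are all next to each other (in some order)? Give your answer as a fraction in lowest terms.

1/5

There are 6! = 720 arrangements.
Treat the three as one block: 4! placements × 3! orders within the block = 24·6 = 144.
Probability = 144/720 = 1/5.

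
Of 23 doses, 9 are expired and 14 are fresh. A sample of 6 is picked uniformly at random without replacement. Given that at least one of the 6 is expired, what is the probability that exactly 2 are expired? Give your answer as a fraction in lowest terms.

Work in counts. Selections with at least one expired: C(23,6) − C(14,6) = 100947 − 3003 = 97944.
Of those, selections where exactly 2 are expired: C(9,2)·C(14,4) = 36·1001 = 36036.
Conditional probability = 36036/97944 = 39/106.

39/106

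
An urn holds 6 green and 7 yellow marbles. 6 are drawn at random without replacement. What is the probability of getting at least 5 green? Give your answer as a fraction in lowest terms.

Total selections: C(13,6) = 1716.
Favorable selections (at least 5 green): C(6,5)·C(7,1) + C(6,6)·C(7,0) = 42 + 1 = 43.
Probability = 43/1716.

43/1716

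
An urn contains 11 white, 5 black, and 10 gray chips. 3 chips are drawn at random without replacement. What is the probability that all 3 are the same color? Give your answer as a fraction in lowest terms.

59/520

There are C(26,3) = 2600 ways to draw 3 chips.
All same color: C(11,3) + C(5,3) + C(10,3) = 165 + 10 + 120 = 295.
Probability = 295/2600 = 59/520.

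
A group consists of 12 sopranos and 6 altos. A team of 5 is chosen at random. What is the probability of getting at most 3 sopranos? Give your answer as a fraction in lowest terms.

267/476

There are C(18,5) = 8568 ways to choose the 5.
Count the complement (more than 3 sopranos): C(12,4)·C(6,1) + C(12,5)·C(6,0) = 2970 + 792 = 3762.
Probability = 1 − 3762/8568 = 4806/8568 = 267/476.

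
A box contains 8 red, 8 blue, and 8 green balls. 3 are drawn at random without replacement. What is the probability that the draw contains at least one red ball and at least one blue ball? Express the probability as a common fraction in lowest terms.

There are C(24,3) = 2024 possible draws.
By inclusion-exclusion on the complements, draws missing all red or all blue: C(16,3) + C(16,3) − C(8,3) = 560 + 560 − 56 = 1064.
So draws with at least one of each: 2024 − 1064 = 960, probability 960/2024 = 120/253.

120/253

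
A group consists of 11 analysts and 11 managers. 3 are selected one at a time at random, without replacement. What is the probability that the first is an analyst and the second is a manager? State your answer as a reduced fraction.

Multiply the conditional probabilities at each draw: 11/22 · 11/21 = 121/462 = 11/42.

11/42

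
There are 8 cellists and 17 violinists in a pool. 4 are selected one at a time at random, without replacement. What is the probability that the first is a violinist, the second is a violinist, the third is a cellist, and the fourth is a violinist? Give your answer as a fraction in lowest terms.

136/1265

Multiply the conditional probabilities at each draw: 17/25 · 16/24 · 8/23 · 15/22 = 32640/303600 = 136/1265.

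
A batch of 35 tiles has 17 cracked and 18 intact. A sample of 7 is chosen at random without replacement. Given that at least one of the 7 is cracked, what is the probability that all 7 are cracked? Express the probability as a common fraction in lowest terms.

Work in counts. Selections with at least one cracked: C(35,7) − C(18,7) = 6724520 − 31824 = 6692696.
Of those, selections where all 7 are cracked: C(17,7) = 19448.
Conditional probability = 19448/6692696 = 143/49211.

143/49211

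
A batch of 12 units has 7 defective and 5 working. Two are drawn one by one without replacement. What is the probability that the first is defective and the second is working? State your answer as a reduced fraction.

Multiply the conditional probabilities at each draw: 7/12 · 5/11 = 35/132.

35/132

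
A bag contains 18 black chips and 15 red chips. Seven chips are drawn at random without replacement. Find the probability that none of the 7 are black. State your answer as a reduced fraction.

There are C(33,7) = 4272048 possible selections.
Selections with no black (all red): C(15,7) = 6435.
Probability = 6435/4272048 = 65/43152.

65/43152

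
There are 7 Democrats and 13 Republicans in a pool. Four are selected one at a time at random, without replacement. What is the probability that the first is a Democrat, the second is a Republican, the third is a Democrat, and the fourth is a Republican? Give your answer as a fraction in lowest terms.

Multiply the conditional probabilities at each draw: 7/20 · 13/19 · 6/18 · 12/17 = 6552/116280 = 91/1615.

91/1615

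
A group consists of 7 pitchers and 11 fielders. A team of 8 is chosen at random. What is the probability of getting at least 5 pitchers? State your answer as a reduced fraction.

3/34

There are C(18,8) = 43758 ways to choose the 8.
Favorable selections (at least 5 pitchers): C(7,5)·C(11,3) + C(7,6)·C(11,2) + C(7,7)·C(11,1) = 3465 + 385 + 11 = 3861.
Probability = 3861/43758 = 3/34.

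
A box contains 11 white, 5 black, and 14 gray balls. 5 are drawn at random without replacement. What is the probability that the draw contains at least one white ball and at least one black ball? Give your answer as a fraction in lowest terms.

There are C(30,5) = 142506 possible draws.
By inclusion-exclusion on the complements, draws missing all white or all black: C(19,5) + C(25,5) − C(14,5) = 11628 + 53130 − 2002 = 62756.
So draws with at least one of each: 142506 − 62756 = 79750, probability 79750/142506 = 1375/2457.

1375/2457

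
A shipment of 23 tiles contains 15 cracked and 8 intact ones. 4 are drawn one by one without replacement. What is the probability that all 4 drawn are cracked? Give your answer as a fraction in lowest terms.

39/253

Multiply the conditional probabilities at each draw: 15/23 · 14/22 · 13/21 · 12/20 = 32760/212520 = 39/253.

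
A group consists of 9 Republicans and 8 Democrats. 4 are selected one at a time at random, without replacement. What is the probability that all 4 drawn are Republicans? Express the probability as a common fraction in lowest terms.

Multiply the conditional probabilities at each draw: 9/17 · 8/16 · 7/15 · 6/14 = 3024/57120 = 9/170.

9/170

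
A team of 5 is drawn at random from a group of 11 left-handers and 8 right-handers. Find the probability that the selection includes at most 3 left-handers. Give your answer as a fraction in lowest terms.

1421/1938

There are C(19,5) = 11628 ways to choose the 5.
Count the complement (more than 3 left-handers): C(11,4)·C(8,1) + C(11,5)·C(8,0) = 2640 + 462 = 3102.
Probability = 1 − 3102/11628 = 8526/11628 = 1421/1938.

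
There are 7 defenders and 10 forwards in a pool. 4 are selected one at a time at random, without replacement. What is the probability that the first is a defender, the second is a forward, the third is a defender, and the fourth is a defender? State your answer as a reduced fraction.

Multiply the conditional probabilities at each draw: 7/17 · 10/16 · 6/15 · 5/14 = 2100/57120 = 5/136.

5/136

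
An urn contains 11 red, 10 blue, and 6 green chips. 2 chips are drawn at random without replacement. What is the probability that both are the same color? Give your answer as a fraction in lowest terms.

115/351

There are C(27,2) = 351 ways to draw 2 chips.
All same color: C(11,2) + C(10,2) + C(6,2) = 55 + 45 + 15 = 115.
Probability = 115/351.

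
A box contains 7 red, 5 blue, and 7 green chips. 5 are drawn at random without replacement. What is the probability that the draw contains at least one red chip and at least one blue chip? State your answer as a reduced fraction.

8855/11628

There are C(19,5) = 11628 possible draws.
By inclusion-exclusion on the complements, draws missing all red or all blue: C(12,5) + C(14,5) − C(7,5) = 792 + 2002 − 21 = 2773.
So draws with at least one of each: 11628 − 2773 = 8855, probability 8855/11628.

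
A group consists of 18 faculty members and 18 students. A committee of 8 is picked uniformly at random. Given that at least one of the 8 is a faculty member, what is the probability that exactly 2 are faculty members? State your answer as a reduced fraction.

9282/98747

Work in counts. Selections with at least one faculty member: C(36,8) − C(18,8) = 30260340 − 43758 = 30216582.
Of those, selections where exactly 2 are faculty members: C(18,2)·C(18,6) = 153·18564 = 2840292.
Conditional probability = 2840292/30216582 = 9282/98747.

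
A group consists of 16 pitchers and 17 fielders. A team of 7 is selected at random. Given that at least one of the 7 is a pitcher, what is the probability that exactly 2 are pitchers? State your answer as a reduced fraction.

Work in counts. Selections with at least one pitcher: C(33,7) − C(17,7) = 4272048 − 19448 = 4252600.
Of those, selections where exactly 2 are pitchers: C(16,2)·C(17,5) = 120·6188 = 742560.
Conditional probability = 742560/4252600 = 18564/106315.

18564/106315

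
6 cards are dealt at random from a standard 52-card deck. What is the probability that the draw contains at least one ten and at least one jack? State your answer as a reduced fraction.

718637/5089630

There are C(52,6) = 20358520 possible draws.
By inclusion-exclusion on the complements, draws missing all tens or all jacks: C(48,6) + C(48,6) − C(44,6) = 12271512 + 12271512 − 7059052 = 17483972.
So draws with at least one of each: 20358520 − 17483972 = 2874548, probability 2874548/20358520 = 718637/5089630.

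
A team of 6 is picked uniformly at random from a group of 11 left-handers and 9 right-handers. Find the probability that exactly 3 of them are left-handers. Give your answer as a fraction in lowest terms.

231/646

There are C(20,6) = 38760 ways to choose 6 from 20.
Selections with exactly 3 left-handers: choose 3 of the 11 left-handers and 3 of the 9 right-handers, C(11,3)·C(9,3) = 165·84 = 13860.
Probability = 13860/38760 = 231/646.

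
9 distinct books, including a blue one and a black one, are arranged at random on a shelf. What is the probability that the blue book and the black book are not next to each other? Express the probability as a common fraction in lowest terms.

There are 9! = 362880 arrangements.
Arrangements with the blue book and the black book adjacent: 2·8! = 80640.
So not adjacent: 362880 − 80640 = 282240, probability 282240/362880 = 7/9.

7/9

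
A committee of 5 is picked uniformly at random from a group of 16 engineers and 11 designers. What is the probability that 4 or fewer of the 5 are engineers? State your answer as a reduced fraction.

979/1035

Total selections: C(27,5) = 80730.
The complement is exactly 5 engineers: C(16,5)·C(11,0) = 4368.
Probability = 1 − 4368/80730 = 76362/80730 = 979/1035.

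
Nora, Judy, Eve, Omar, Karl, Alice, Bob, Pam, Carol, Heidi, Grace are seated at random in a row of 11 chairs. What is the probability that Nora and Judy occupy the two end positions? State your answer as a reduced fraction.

There are 11! = 39916800 arrangements.
Place Nora and Judy at the ends in 2 ways, arrange the remaining 9 in 9! = 362880 ways: 2·362880 = 725760.
Probability = 725760/39916800 = 1/55.

1/55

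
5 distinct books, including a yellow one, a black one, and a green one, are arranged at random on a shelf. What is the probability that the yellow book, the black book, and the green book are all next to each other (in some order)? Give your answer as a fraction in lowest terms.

3/10

There are 5! = 120 arrangements.
Treat the three as one block: 3! placements × 3! orders within the block = 6·6 = 36.
Probability = 36/120 = 3/10.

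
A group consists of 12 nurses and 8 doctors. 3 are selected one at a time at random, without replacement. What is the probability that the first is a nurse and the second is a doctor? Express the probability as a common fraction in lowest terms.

24/95

Multiply the conditional probabilities at each draw: 12/20 · 8/19 = 96/380 = 24/95.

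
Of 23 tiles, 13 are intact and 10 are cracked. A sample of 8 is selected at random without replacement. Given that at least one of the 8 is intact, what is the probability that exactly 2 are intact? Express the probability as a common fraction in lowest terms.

Work in counts. Selections with at least one intact: C(23,8) − C(10,8) = 490314 − 45 = 490269.
Of those, selections where exactly 2 are intact: C(13,2)·C(10,6) = 78·210 = 16380.
Conditional probability = 16380/490269 = 420/12571.

420/12571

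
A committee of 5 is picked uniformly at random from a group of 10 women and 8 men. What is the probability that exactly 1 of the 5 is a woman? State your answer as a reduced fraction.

Total number of selections: C(18,5) = 8568.
Selections with exactly 1 woman: choose 1 of the 10 women and 4 of the 8 men, C(10,1)·C(8,4) = 10·70 = 700.
Probability = 700/8568 = 25/306.

25/306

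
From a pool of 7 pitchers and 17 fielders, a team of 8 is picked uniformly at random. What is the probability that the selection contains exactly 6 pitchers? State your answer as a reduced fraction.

56/43263

Total number of selections: C(24,8) = 735471.
Selections with exactly 6 pitchers: choose 6 of the 7 pitchers and 2 of the 17 fielders, C(7,6)·C(17,2) = 7·136 = 952.
Probability = 952/735471 = 56/43263.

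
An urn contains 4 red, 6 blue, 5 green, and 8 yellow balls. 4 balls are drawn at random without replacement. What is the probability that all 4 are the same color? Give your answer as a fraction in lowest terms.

There are C(23,4) = 8855 ways to draw 4 balls.
All same color: C(4,4) + C(6,4) + C(5,4) + C(8,4) = 1 + 15 + 5 + 70 = 91.
Probability = 91/8855 = 13/1265.

13/1265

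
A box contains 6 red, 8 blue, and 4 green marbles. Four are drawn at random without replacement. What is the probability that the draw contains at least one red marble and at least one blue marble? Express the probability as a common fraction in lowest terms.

589/765

There are C(18,4) = 3060 possible draws.
By inclusion-exclusion on the complements, draws missing all red or all blue: C(12,4) + C(10,4) − C(4,4) = 495 + 210 − 1 = 704.
So draws with at least one of each: 3060 − 704 = 2356, probability 2356/3060 = 589/765.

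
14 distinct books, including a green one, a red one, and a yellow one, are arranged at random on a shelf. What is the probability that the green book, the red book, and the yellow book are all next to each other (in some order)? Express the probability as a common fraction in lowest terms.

There are 14! = 87178291200 arrangements.
Treat the three as one block: 12! placements × 3! orders within the block = 479001600·6 = 2874009600.
Probability = 2874009600/87178291200 = 3/91.

3/91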